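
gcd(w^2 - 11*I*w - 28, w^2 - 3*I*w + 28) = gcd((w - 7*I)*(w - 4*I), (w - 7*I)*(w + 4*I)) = w - 7*I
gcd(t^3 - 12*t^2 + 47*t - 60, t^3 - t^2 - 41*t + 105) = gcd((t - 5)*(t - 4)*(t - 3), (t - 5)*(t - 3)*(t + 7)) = t^2 - 8*t + 15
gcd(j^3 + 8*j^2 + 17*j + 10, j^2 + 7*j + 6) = j + 1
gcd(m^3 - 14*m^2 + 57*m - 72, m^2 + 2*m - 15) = m - 3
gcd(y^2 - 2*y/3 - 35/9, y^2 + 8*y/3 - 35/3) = y - 7/3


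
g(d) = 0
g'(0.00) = 0.00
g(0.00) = 0.00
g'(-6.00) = 0.00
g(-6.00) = 0.00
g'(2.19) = 0.00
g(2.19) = 0.00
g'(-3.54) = 0.00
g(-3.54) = 0.00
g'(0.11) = 0.00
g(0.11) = 0.00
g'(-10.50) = 0.00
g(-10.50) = 0.00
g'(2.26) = 0.00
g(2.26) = 0.00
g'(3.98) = 0.00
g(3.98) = 0.00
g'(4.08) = 0.00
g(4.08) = 0.00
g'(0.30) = 0.00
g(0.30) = 0.00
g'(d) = 0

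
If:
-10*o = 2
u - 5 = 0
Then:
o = -1/5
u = 5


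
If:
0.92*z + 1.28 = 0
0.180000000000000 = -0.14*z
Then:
No Solution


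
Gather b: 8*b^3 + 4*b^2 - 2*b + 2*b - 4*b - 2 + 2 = 8*b^3 + 4*b^2 - 4*b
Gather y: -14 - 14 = -28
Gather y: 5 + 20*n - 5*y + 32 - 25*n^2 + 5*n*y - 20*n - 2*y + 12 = -25*n^2 + y*(5*n - 7) + 49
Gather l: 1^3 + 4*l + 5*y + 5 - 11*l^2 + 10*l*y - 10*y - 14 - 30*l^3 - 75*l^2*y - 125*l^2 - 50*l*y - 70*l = -30*l^3 + l^2*(-75*y - 136) + l*(-40*y - 66) - 5*y - 8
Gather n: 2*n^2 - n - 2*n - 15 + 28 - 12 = 2*n^2 - 3*n + 1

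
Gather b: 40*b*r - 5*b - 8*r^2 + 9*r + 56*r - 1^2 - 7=b*(40*r - 5) - 8*r^2 + 65*r - 8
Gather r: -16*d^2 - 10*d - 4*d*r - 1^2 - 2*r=-16*d^2 - 10*d + r*(-4*d - 2) - 1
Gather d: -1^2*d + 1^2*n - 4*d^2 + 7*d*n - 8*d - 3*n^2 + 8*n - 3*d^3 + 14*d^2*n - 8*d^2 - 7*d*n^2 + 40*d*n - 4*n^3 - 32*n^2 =-3*d^3 + d^2*(14*n - 12) + d*(-7*n^2 + 47*n - 9) - 4*n^3 - 35*n^2 + 9*n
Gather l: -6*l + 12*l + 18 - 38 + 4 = 6*l - 16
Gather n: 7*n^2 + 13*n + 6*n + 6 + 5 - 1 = 7*n^2 + 19*n + 10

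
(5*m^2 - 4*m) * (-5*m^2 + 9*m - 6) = -25*m^4 + 65*m^3 - 66*m^2 + 24*m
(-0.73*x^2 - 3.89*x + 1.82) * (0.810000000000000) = -0.5913*x^2 - 3.1509*x + 1.4742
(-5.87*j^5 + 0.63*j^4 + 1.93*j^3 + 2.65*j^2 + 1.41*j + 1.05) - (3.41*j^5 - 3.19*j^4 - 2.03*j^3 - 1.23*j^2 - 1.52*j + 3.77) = -9.28*j^5 + 3.82*j^4 + 3.96*j^3 + 3.88*j^2 + 2.93*j - 2.72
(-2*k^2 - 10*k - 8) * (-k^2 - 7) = 2*k^4 + 10*k^3 + 22*k^2 + 70*k + 56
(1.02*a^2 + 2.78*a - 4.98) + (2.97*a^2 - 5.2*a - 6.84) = 3.99*a^2 - 2.42*a - 11.82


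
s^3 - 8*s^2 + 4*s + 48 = (s - 6)*(s - 4)*(s + 2)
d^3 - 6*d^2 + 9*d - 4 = (d - 4)*(d - 1)^2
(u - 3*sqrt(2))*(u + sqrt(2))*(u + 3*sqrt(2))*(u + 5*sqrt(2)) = u^4 + 6*sqrt(2)*u^3 - 8*u^2 - 108*sqrt(2)*u - 180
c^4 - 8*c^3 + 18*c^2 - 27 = (c - 3)^3*(c + 1)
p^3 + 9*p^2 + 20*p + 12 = (p + 1)*(p + 2)*(p + 6)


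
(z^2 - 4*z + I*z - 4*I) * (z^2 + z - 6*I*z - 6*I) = z^4 - 3*z^3 - 5*I*z^3 + 2*z^2 + 15*I*z^2 - 18*z + 20*I*z - 24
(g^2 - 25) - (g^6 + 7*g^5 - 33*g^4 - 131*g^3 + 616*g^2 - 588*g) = -g^6 - 7*g^5 + 33*g^4 + 131*g^3 - 615*g^2 + 588*g - 25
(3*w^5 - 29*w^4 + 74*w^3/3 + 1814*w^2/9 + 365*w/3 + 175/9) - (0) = 3*w^5 - 29*w^4 + 74*w^3/3 + 1814*w^2/9 + 365*w/3 + 175/9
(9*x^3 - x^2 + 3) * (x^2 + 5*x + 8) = 9*x^5 + 44*x^4 + 67*x^3 - 5*x^2 + 15*x + 24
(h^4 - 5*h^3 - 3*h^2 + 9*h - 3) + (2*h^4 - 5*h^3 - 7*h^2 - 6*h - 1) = 3*h^4 - 10*h^3 - 10*h^2 + 3*h - 4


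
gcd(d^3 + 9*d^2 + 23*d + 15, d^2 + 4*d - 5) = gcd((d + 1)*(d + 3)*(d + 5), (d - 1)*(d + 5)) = d + 5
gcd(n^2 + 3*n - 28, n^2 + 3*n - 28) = n^2 + 3*n - 28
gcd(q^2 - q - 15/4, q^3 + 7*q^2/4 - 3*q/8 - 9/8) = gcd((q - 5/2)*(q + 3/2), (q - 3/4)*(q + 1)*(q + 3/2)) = q + 3/2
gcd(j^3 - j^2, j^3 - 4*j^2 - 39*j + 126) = 1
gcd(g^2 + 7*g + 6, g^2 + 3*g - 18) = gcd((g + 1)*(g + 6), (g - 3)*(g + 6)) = g + 6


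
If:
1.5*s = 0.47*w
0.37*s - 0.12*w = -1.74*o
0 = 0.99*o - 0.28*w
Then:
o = 0.00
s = 0.00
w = 0.00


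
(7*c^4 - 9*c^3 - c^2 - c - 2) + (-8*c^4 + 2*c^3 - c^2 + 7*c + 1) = -c^4 - 7*c^3 - 2*c^2 + 6*c - 1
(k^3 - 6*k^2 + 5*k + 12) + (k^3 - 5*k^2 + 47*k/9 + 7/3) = 2*k^3 - 11*k^2 + 92*k/9 + 43/3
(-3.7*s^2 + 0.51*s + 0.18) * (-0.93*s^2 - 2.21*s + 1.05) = 3.441*s^4 + 7.7027*s^3 - 5.1795*s^2 + 0.1377*s + 0.189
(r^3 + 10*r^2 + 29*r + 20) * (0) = 0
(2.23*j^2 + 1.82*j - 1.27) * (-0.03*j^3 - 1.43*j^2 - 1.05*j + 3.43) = -0.0669*j^5 - 3.2435*j^4 - 4.906*j^3 + 7.554*j^2 + 7.5761*j - 4.3561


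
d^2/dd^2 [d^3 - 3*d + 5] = 6*d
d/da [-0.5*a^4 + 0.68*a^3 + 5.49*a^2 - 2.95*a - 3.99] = -2.0*a^3 + 2.04*a^2 + 10.98*a - 2.95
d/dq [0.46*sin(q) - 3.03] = 0.46*cos(q)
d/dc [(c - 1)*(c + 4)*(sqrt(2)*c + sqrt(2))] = sqrt(2)*(3*c^2 + 8*c - 1)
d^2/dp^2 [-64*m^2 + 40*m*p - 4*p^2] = -8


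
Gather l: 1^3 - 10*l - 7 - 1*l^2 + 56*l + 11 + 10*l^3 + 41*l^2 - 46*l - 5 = 10*l^3 + 40*l^2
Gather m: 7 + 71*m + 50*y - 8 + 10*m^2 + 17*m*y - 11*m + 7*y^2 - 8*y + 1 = 10*m^2 + m*(17*y + 60) + 7*y^2 + 42*y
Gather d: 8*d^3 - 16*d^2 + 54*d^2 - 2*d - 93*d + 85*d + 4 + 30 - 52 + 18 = 8*d^3 + 38*d^2 - 10*d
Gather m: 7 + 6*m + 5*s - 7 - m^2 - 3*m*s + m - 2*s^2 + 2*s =-m^2 + m*(7 - 3*s) - 2*s^2 + 7*s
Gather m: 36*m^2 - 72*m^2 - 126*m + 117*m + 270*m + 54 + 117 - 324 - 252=-36*m^2 + 261*m - 405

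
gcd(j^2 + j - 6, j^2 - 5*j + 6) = j - 2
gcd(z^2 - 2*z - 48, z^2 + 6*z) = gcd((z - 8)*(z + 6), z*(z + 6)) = z + 6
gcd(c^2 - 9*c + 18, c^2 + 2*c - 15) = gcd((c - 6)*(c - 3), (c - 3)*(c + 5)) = c - 3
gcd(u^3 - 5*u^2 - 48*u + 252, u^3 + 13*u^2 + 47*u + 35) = u + 7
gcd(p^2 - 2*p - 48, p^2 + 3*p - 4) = 1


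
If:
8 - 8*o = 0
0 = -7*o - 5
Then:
No Solution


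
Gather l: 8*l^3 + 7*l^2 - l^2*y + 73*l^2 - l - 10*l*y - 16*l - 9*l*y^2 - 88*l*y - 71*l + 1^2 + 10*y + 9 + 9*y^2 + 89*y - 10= 8*l^3 + l^2*(80 - y) + l*(-9*y^2 - 98*y - 88) + 9*y^2 + 99*y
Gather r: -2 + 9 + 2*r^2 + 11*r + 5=2*r^2 + 11*r + 12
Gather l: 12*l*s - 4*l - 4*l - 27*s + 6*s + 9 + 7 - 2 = l*(12*s - 8) - 21*s + 14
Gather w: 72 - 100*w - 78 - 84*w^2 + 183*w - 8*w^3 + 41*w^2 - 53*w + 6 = -8*w^3 - 43*w^2 + 30*w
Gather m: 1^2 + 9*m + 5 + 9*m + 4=18*m + 10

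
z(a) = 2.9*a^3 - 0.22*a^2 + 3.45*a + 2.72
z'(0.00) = 3.45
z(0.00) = 2.72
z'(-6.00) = 319.29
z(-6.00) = -652.30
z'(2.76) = 68.51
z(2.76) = 71.54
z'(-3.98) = 143.01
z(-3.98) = -197.33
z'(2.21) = 44.97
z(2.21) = 40.57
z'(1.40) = 19.89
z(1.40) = 15.08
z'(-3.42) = 106.71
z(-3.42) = -127.66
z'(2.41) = 52.92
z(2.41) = 50.35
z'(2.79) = 69.94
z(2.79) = 73.61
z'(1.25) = 16.49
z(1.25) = 12.35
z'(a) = 8.7*a^2 - 0.44*a + 3.45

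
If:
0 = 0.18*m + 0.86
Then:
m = -4.78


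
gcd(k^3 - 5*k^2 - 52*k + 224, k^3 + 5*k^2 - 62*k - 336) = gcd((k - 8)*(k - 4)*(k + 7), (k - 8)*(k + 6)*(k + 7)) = k^2 - k - 56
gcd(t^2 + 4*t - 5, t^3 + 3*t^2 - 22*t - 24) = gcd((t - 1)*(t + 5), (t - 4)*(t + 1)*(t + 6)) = 1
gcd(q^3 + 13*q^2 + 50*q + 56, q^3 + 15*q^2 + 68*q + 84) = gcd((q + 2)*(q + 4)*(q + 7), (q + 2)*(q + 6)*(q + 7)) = q^2 + 9*q + 14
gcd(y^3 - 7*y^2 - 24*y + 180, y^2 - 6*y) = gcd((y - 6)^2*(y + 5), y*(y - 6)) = y - 6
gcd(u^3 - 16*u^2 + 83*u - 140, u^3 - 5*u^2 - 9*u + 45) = u - 5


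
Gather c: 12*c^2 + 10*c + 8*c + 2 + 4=12*c^2 + 18*c + 6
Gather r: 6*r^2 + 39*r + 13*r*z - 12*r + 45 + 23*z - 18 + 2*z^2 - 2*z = 6*r^2 + r*(13*z + 27) + 2*z^2 + 21*z + 27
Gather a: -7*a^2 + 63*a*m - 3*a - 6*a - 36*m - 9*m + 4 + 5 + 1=-7*a^2 + a*(63*m - 9) - 45*m + 10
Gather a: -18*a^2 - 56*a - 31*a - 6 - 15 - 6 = -18*a^2 - 87*a - 27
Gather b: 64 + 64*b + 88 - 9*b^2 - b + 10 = -9*b^2 + 63*b + 162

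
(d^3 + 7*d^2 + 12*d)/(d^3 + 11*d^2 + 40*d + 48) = d/(d + 4)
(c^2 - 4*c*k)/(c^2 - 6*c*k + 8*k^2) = c/(c - 2*k)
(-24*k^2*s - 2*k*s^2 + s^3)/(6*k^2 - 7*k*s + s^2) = s*(4*k + s)/(-k + s)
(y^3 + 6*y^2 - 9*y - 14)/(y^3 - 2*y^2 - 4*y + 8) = (y^2 + 8*y + 7)/(y^2 - 4)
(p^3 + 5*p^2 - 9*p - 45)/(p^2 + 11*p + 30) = (p^2 - 9)/(p + 6)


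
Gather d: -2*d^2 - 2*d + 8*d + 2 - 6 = -2*d^2 + 6*d - 4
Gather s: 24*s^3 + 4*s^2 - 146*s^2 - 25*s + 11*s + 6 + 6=24*s^3 - 142*s^2 - 14*s + 12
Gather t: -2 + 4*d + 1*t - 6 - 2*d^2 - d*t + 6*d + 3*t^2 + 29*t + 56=-2*d^2 + 10*d + 3*t^2 + t*(30 - d) + 48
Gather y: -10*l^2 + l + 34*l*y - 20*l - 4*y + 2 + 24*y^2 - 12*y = -10*l^2 - 19*l + 24*y^2 + y*(34*l - 16) + 2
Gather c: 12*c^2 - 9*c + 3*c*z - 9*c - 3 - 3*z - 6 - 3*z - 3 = 12*c^2 + c*(3*z - 18) - 6*z - 12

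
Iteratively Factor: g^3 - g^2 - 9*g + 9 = (g + 3)*(g^2 - 4*g + 3) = (g - 1)*(g + 3)*(g - 3)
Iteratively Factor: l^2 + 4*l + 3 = (l + 1)*(l + 3)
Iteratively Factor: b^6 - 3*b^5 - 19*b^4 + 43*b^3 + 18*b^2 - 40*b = (b - 1)*(b^5 - 2*b^4 - 21*b^3 + 22*b^2 + 40*b) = (b - 1)*(b + 1)*(b^4 - 3*b^3 - 18*b^2 + 40*b) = (b - 5)*(b - 1)*(b + 1)*(b^3 + 2*b^2 - 8*b) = (b - 5)*(b - 2)*(b - 1)*(b + 1)*(b^2 + 4*b) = (b - 5)*(b - 2)*(b - 1)*(b + 1)*(b + 4)*(b)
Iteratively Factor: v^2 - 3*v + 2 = (v - 2)*(v - 1)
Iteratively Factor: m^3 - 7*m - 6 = (m + 1)*(m^2 - m - 6) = (m - 3)*(m + 1)*(m + 2)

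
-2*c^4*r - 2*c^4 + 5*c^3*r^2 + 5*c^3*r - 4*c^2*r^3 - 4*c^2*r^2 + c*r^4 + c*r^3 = (-2*c + r)*(-c + r)^2*(c*r + c)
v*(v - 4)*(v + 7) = v^3 + 3*v^2 - 28*v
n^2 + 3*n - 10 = (n - 2)*(n + 5)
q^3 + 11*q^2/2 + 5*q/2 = q*(q + 1/2)*(q + 5)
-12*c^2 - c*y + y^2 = (-4*c + y)*(3*c + y)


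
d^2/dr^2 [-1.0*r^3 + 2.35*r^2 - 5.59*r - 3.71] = 4.7 - 6.0*r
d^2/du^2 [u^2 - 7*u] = 2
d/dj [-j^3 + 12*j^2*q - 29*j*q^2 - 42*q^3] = -3*j^2 + 24*j*q - 29*q^2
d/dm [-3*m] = -3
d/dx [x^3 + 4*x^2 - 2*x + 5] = 3*x^2 + 8*x - 2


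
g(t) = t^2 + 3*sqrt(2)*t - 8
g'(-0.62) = 3.00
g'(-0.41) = 3.42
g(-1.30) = -11.83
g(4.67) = 33.62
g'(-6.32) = -8.40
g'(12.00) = 28.24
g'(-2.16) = -0.08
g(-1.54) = -12.16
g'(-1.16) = 1.92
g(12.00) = 186.91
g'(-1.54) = 1.16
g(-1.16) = -11.58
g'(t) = 2*t + 3*sqrt(2)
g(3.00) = 13.73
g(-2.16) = -12.50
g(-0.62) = -10.25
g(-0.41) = -9.57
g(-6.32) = 5.13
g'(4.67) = 13.58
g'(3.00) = 10.24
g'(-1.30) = 1.64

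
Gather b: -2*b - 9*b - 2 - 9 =-11*b - 11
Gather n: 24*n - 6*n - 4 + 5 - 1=18*n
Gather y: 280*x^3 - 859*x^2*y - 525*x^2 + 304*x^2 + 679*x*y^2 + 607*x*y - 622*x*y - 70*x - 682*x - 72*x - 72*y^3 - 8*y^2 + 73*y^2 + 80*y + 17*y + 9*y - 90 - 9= 280*x^3 - 221*x^2 - 824*x - 72*y^3 + y^2*(679*x + 65) + y*(-859*x^2 - 15*x + 106) - 99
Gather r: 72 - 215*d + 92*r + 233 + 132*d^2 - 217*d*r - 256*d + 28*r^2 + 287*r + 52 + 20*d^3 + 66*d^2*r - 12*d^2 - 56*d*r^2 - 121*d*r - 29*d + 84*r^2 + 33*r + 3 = 20*d^3 + 120*d^2 - 500*d + r^2*(112 - 56*d) + r*(66*d^2 - 338*d + 412) + 360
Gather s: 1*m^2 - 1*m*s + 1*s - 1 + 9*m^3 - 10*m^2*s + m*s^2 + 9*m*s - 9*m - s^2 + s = 9*m^3 + m^2 - 9*m + s^2*(m - 1) + s*(-10*m^2 + 8*m + 2) - 1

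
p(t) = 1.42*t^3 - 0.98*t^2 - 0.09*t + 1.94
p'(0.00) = -0.09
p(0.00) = 1.94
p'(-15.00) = 987.81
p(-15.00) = -5009.71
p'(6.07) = 144.97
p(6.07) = 282.87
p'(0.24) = -0.32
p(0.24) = 1.88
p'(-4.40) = 91.01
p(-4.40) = -137.60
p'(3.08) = 34.29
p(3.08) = 33.86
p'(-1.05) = 6.66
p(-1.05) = -0.69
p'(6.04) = 143.48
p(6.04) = 278.54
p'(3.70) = 50.98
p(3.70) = 60.12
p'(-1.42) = 11.28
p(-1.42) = -3.97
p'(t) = 4.26*t^2 - 1.96*t - 0.09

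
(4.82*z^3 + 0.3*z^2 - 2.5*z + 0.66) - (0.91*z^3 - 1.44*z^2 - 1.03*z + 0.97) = 3.91*z^3 + 1.74*z^2 - 1.47*z - 0.31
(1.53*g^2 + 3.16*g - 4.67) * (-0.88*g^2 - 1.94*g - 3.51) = -1.3464*g^4 - 5.749*g^3 - 7.3911*g^2 - 2.0318*g + 16.3917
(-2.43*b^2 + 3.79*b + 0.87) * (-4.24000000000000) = 10.3032*b^2 - 16.0696*b - 3.6888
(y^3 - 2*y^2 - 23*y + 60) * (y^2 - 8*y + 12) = y^5 - 10*y^4 + 5*y^3 + 220*y^2 - 756*y + 720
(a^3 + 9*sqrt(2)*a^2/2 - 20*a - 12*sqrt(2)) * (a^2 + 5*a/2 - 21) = a^5 + 5*a^4/2 + 9*sqrt(2)*a^4/2 - 41*a^3 + 45*sqrt(2)*a^3/4 - 213*sqrt(2)*a^2/2 - 50*a^2 - 30*sqrt(2)*a + 420*a + 252*sqrt(2)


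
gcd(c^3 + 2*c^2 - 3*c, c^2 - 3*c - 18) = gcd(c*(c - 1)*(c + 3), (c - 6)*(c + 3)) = c + 3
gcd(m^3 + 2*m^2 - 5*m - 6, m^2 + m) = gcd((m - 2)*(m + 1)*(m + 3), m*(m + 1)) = m + 1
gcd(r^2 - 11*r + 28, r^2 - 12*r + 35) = r - 7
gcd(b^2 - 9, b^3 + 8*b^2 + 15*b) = b + 3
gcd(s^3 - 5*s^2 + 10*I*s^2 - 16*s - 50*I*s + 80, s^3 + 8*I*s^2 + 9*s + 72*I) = s + 8*I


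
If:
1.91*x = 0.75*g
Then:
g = 2.54666666666667*x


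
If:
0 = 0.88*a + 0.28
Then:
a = -0.32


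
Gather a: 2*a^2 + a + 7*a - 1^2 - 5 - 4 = 2*a^2 + 8*a - 10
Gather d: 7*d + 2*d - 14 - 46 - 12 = 9*d - 72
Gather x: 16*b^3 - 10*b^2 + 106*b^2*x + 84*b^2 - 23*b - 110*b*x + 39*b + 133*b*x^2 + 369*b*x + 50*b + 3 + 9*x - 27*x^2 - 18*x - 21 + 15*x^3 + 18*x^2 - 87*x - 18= 16*b^3 + 74*b^2 + 66*b + 15*x^3 + x^2*(133*b - 9) + x*(106*b^2 + 259*b - 96) - 36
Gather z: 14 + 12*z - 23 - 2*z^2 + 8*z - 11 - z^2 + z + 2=-3*z^2 + 21*z - 18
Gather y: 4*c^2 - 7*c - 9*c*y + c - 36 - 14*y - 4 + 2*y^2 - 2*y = 4*c^2 - 6*c + 2*y^2 + y*(-9*c - 16) - 40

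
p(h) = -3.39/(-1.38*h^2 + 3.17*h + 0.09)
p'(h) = -3.39*(2.76*h - 3.17)/(-1.38*h^2 + 3.17*h + 0.09)^2 = (10.7463 - 9.3564*h)/(-1.38*h^2 + 3.17*h + 0.09)^2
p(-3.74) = 0.11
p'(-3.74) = 0.05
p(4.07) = 0.34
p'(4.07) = -0.28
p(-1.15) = 0.63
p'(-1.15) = 0.74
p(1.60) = -2.08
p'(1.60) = -1.59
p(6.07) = 0.11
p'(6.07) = -0.05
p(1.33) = -1.82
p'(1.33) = -0.49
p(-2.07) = 0.27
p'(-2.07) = 0.20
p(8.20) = 0.05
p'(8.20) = -0.01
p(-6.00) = 0.05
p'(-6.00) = 0.01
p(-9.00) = 0.02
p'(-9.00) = 0.00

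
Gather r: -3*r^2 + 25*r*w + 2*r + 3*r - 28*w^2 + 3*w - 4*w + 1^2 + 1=-3*r^2 + r*(25*w + 5) - 28*w^2 - w + 2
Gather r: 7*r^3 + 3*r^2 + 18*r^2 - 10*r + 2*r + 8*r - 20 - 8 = 7*r^3 + 21*r^2 - 28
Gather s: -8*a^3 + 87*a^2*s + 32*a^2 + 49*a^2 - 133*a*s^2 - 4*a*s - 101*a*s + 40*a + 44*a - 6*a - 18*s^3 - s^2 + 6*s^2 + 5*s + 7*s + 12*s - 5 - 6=-8*a^3 + 81*a^2 + 78*a - 18*s^3 + s^2*(5 - 133*a) + s*(87*a^2 - 105*a + 24) - 11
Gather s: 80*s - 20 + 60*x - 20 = 80*s + 60*x - 40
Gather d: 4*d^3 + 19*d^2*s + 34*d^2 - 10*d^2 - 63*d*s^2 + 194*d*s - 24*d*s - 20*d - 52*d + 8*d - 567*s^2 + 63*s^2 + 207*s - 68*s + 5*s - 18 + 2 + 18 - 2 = 4*d^3 + d^2*(19*s + 24) + d*(-63*s^2 + 170*s - 64) - 504*s^2 + 144*s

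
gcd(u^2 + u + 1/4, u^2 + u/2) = u + 1/2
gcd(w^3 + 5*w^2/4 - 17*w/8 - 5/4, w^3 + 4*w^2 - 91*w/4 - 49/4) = w + 1/2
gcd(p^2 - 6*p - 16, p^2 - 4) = p + 2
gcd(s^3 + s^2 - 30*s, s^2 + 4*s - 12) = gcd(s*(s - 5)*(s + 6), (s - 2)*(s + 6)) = s + 6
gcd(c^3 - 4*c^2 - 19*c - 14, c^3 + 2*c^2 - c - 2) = c^2 + 3*c + 2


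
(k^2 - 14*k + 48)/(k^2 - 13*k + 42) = (k - 8)/(k - 7)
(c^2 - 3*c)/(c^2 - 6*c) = (c - 3)/(c - 6)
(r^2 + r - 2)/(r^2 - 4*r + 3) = (r + 2)/(r - 3)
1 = 1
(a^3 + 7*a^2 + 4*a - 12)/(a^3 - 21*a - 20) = (-a^3 - 7*a^2 - 4*a + 12)/(-a^3 + 21*a + 20)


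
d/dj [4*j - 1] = 4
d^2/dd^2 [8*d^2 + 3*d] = 16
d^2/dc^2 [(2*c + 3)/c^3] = 12*(c + 3)/c^5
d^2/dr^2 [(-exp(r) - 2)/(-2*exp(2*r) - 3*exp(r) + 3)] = (4*exp(4*r) + 26*exp(3*r) + 72*exp(2*r) + 75*exp(r) + 27)*exp(r)/(8*exp(6*r) + 36*exp(5*r) + 18*exp(4*r) - 81*exp(3*r) - 27*exp(2*r) + 81*exp(r) - 27)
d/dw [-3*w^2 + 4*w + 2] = 4 - 6*w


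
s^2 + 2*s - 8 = (s - 2)*(s + 4)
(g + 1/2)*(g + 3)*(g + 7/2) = g^3 + 7*g^2 + 55*g/4 + 21/4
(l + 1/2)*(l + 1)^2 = l^3 + 5*l^2/2 + 2*l + 1/2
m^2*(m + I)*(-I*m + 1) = -I*m^4 + 2*m^3 + I*m^2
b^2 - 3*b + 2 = (b - 2)*(b - 1)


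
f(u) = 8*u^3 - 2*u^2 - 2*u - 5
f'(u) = 24*u^2 - 4*u - 2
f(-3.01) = -235.27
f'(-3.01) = 227.48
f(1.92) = 40.41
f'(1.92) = 78.79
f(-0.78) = -8.45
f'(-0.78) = 15.72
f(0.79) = -3.88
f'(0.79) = 9.82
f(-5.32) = -1255.51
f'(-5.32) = 698.54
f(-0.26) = -4.76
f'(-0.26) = 0.66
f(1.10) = 1.03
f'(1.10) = 22.64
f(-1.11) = -16.19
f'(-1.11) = 32.01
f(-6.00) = -1793.00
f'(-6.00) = 886.00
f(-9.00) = -5981.00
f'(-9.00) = 1978.00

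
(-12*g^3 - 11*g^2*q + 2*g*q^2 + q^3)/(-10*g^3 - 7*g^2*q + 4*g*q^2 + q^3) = (-12*g^2 + g*q + q^2)/(-10*g^2 + 3*g*q + q^2)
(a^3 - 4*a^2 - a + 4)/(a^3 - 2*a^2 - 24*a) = (-a^3 + 4*a^2 + a - 4)/(a*(-a^2 + 2*a + 24))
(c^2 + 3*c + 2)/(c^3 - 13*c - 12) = (c + 2)/(c^2 - c - 12)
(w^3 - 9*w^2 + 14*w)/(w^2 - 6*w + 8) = w*(w - 7)/(w - 4)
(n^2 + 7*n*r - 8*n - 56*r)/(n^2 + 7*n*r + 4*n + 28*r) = (n - 8)/(n + 4)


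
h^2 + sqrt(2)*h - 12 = (h - 2*sqrt(2))*(h + 3*sqrt(2))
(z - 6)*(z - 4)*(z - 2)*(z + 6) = z^4 - 6*z^3 - 28*z^2 + 216*z - 288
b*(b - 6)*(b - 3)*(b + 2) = b^4 - 7*b^3 + 36*b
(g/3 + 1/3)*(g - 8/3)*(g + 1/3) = g^3/3 - 4*g^2/9 - 29*g/27 - 8/27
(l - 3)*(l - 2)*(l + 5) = l^3 - 19*l + 30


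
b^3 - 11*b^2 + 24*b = b*(b - 8)*(b - 3)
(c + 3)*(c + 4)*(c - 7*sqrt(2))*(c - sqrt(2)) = c^4 - 8*sqrt(2)*c^3 + 7*c^3 - 56*sqrt(2)*c^2 + 26*c^2 - 96*sqrt(2)*c + 98*c + 168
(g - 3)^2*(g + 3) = g^3 - 3*g^2 - 9*g + 27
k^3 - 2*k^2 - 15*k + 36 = (k - 3)^2*(k + 4)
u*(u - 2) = u^2 - 2*u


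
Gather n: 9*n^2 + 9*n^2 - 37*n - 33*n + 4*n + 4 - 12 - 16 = 18*n^2 - 66*n - 24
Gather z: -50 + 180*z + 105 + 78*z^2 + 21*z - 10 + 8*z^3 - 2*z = 8*z^3 + 78*z^2 + 199*z + 45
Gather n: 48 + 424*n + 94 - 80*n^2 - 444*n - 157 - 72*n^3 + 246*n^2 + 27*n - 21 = -72*n^3 + 166*n^2 + 7*n - 36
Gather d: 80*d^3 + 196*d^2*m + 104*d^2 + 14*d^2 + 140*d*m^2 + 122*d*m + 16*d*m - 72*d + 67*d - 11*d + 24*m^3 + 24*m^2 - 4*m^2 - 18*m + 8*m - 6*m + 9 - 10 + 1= 80*d^3 + d^2*(196*m + 118) + d*(140*m^2 + 138*m - 16) + 24*m^3 + 20*m^2 - 16*m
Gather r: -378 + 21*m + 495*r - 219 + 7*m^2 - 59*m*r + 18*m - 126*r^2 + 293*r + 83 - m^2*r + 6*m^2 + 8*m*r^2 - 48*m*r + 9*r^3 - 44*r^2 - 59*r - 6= 13*m^2 + 39*m + 9*r^3 + r^2*(8*m - 170) + r*(-m^2 - 107*m + 729) - 520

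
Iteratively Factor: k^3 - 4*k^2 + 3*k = (k - 1)*(k^2 - 3*k) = k*(k - 1)*(k - 3)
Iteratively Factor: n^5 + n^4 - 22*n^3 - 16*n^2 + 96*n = (n)*(n^4 + n^3 - 22*n^2 - 16*n + 96) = n*(n - 4)*(n^3 + 5*n^2 - 2*n - 24) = n*(n - 4)*(n - 2)*(n^2 + 7*n + 12) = n*(n - 4)*(n - 2)*(n + 3)*(n + 4)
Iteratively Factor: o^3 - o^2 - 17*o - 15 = (o + 3)*(o^2 - 4*o - 5) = (o + 1)*(o + 3)*(o - 5)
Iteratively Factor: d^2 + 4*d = (d + 4)*(d)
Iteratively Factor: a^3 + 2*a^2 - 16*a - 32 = (a - 4)*(a^2 + 6*a + 8) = (a - 4)*(a + 4)*(a + 2)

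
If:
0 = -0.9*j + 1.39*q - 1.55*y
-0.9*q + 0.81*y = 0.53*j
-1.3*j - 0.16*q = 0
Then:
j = 0.00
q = 0.00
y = 0.00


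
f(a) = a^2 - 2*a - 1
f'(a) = 2*a - 2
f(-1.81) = 5.90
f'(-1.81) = -5.62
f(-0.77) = 1.13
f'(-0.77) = -3.54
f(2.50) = 0.25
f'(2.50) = 3.00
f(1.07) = -2.00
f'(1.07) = 0.14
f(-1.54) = 4.45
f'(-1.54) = -5.08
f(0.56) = -1.81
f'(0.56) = -0.88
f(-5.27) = 37.31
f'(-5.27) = -12.54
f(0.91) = -1.99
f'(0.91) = -0.18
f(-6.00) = 47.00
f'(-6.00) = -14.00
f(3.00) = 2.00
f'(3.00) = 4.00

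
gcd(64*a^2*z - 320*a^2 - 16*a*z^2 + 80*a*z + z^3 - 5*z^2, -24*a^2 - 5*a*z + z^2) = -8*a + z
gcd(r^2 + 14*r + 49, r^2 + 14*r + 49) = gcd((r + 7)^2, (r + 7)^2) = r^2 + 14*r + 49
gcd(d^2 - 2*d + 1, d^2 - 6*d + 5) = d - 1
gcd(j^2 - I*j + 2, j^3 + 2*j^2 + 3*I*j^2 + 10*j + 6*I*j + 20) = j - 2*I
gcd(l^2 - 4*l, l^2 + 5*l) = l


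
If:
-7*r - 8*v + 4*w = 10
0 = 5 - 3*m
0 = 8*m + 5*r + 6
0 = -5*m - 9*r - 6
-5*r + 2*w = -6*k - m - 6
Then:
No Solution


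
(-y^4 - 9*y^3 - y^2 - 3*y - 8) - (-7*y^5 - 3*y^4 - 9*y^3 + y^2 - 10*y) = 7*y^5 + 2*y^4 - 2*y^2 + 7*y - 8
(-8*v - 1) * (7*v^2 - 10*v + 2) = -56*v^3 + 73*v^2 - 6*v - 2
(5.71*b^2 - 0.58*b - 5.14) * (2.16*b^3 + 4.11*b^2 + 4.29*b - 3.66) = 12.3336*b^5 + 22.2153*b^4 + 11.0097*b^3 - 44.5122*b^2 - 19.9278*b + 18.8124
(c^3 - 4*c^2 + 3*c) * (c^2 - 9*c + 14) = c^5 - 13*c^4 + 53*c^3 - 83*c^2 + 42*c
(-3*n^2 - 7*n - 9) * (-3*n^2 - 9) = 9*n^4 + 21*n^3 + 54*n^2 + 63*n + 81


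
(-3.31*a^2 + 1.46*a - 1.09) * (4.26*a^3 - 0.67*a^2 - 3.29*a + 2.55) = -14.1006*a^5 + 8.4373*a^4 + 5.2683*a^3 - 12.5136*a^2 + 7.3091*a - 2.7795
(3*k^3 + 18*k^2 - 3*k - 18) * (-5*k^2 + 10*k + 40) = -15*k^5 - 60*k^4 + 315*k^3 + 780*k^2 - 300*k - 720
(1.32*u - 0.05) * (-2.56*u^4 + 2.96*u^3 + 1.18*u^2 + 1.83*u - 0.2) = -3.3792*u^5 + 4.0352*u^4 + 1.4096*u^3 + 2.3566*u^2 - 0.3555*u + 0.01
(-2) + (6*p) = 6*p - 2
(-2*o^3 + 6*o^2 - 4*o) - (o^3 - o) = -3*o^3 + 6*o^2 - 3*o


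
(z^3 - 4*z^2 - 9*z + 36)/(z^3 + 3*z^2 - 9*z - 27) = (z - 4)/(z + 3)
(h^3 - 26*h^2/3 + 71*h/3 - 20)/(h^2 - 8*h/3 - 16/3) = (3*h^2 - 14*h + 15)/(3*h + 4)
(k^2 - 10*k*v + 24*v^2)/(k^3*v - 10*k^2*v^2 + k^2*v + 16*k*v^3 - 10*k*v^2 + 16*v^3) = (k^2 - 10*k*v + 24*v^2)/(v*(k^3 - 10*k^2*v + k^2 + 16*k*v^2 - 10*k*v + 16*v^2))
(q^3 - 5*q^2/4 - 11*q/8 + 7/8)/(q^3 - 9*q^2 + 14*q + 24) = (8*q^2 - 18*q + 7)/(8*(q^2 - 10*q + 24))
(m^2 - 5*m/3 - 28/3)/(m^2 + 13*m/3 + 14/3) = (m - 4)/(m + 2)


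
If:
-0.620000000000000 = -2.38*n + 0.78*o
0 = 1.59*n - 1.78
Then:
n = 1.12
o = 2.62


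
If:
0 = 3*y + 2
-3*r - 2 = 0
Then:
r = -2/3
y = -2/3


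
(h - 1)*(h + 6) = h^2 + 5*h - 6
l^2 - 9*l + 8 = (l - 8)*(l - 1)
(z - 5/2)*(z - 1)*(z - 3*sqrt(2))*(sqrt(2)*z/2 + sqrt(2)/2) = sqrt(2)*z^4/2 - 3*z^3 - 5*sqrt(2)*z^3/4 - sqrt(2)*z^2/2 + 15*z^2/2 + 5*sqrt(2)*z/4 + 3*z - 15/2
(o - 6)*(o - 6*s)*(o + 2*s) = o^3 - 4*o^2*s - 6*o^2 - 12*o*s^2 + 24*o*s + 72*s^2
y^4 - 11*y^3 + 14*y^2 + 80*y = y*(y - 8)*(y - 5)*(y + 2)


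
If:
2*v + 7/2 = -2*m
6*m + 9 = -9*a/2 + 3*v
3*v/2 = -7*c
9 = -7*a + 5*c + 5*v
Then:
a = -811/423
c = 34/141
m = -1057/1692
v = -476/423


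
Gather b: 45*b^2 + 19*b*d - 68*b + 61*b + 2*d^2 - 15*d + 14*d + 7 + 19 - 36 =45*b^2 + b*(19*d - 7) + 2*d^2 - d - 10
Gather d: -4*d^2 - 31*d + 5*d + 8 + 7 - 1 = -4*d^2 - 26*d + 14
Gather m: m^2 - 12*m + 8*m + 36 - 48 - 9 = m^2 - 4*m - 21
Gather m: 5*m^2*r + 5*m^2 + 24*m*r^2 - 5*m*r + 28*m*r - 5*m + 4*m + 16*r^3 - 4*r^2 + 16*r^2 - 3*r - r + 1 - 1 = m^2*(5*r + 5) + m*(24*r^2 + 23*r - 1) + 16*r^3 + 12*r^2 - 4*r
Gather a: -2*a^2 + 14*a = -2*a^2 + 14*a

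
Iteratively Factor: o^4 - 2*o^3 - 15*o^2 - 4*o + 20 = (o - 1)*(o^3 - o^2 - 16*o - 20) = (o - 1)*(o + 2)*(o^2 - 3*o - 10) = (o - 1)*(o + 2)^2*(o - 5)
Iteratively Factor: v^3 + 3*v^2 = (v)*(v^2 + 3*v) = v^2*(v + 3)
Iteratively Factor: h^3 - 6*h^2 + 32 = (h - 4)*(h^2 - 2*h - 8) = (h - 4)*(h + 2)*(h - 4)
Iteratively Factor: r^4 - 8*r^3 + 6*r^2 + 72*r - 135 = (r - 3)*(r^3 - 5*r^2 - 9*r + 45) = (r - 5)*(r - 3)*(r^2 - 9) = (r - 5)*(r - 3)^2*(r + 3)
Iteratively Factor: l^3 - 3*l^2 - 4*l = (l + 1)*(l^2 - 4*l) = (l - 4)*(l + 1)*(l)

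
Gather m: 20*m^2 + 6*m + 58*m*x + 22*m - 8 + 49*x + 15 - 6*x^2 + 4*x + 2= 20*m^2 + m*(58*x + 28) - 6*x^2 + 53*x + 9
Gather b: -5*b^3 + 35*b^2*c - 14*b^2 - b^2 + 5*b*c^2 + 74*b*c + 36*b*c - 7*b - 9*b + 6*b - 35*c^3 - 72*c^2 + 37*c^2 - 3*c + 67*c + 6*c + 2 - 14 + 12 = -5*b^3 + b^2*(35*c - 15) + b*(5*c^2 + 110*c - 10) - 35*c^3 - 35*c^2 + 70*c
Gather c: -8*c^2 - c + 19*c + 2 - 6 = -8*c^2 + 18*c - 4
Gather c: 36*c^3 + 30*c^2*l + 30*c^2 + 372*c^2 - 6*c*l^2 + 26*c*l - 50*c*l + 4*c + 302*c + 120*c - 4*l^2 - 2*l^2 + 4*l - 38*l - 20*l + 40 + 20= 36*c^3 + c^2*(30*l + 402) + c*(-6*l^2 - 24*l + 426) - 6*l^2 - 54*l + 60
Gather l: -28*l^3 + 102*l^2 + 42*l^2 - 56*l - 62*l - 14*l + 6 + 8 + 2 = -28*l^3 + 144*l^2 - 132*l + 16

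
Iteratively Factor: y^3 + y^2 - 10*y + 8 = (y + 4)*(y^2 - 3*y + 2) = (y - 1)*(y + 4)*(y - 2)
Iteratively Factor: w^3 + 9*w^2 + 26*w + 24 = (w + 4)*(w^2 + 5*w + 6) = (w + 3)*(w + 4)*(w + 2)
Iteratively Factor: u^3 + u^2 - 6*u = (u + 3)*(u^2 - 2*u) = u*(u + 3)*(u - 2)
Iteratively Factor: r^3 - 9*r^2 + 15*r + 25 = (r - 5)*(r^2 - 4*r - 5) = (r - 5)*(r + 1)*(r - 5)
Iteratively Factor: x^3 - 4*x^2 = (x - 4)*(x^2) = x*(x - 4)*(x)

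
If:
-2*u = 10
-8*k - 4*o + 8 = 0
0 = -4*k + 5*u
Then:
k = -25/4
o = 29/2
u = -5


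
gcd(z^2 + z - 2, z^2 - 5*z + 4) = z - 1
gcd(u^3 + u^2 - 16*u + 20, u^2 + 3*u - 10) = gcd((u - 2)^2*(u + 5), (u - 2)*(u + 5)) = u^2 + 3*u - 10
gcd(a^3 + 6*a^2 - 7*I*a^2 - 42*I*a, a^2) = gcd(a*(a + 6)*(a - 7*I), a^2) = a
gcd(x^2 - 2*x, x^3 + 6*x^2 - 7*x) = x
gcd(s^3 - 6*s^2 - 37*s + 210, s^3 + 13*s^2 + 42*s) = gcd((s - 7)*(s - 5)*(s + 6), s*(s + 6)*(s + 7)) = s + 6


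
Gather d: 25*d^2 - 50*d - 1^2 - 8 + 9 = 25*d^2 - 50*d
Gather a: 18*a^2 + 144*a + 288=18*a^2 + 144*a + 288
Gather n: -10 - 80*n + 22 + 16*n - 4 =8 - 64*n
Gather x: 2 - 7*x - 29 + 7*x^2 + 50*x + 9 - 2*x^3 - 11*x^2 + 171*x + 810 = -2*x^3 - 4*x^2 + 214*x + 792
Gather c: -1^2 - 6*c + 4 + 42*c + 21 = 36*c + 24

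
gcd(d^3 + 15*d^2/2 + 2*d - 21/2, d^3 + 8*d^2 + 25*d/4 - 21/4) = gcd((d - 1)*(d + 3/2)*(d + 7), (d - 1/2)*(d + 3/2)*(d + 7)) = d^2 + 17*d/2 + 21/2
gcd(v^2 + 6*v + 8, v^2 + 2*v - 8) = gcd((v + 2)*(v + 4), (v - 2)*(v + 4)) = v + 4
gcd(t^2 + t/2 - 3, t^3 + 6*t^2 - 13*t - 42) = t + 2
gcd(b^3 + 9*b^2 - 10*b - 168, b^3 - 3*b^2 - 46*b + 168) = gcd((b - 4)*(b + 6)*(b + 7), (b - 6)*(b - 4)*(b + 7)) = b^2 + 3*b - 28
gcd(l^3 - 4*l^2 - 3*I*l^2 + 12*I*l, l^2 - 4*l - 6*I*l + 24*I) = l - 4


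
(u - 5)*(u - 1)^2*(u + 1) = u^4 - 6*u^3 + 4*u^2 + 6*u - 5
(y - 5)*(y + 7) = y^2 + 2*y - 35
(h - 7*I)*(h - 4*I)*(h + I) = h^3 - 10*I*h^2 - 17*h - 28*I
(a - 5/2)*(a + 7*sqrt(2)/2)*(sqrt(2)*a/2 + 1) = sqrt(2)*a^3/2 - 5*sqrt(2)*a^2/4 + 9*a^2/2 - 45*a/4 + 7*sqrt(2)*a/2 - 35*sqrt(2)/4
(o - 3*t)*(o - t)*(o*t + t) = o^3*t - 4*o^2*t^2 + o^2*t + 3*o*t^3 - 4*o*t^2 + 3*t^3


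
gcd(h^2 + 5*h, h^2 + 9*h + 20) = h + 5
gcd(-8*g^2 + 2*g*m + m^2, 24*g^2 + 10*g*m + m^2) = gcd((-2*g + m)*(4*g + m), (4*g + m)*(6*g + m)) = 4*g + m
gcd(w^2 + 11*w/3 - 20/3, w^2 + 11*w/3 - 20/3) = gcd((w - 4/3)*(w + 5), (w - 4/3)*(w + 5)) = w^2 + 11*w/3 - 20/3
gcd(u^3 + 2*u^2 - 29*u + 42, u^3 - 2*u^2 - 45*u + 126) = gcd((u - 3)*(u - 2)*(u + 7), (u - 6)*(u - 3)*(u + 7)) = u^2 + 4*u - 21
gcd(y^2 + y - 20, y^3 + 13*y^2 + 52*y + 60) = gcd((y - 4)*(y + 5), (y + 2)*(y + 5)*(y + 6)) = y + 5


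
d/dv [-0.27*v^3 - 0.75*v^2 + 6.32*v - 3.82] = -0.81*v^2 - 1.5*v + 6.32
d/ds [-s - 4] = -1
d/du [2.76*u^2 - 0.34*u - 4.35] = 5.52*u - 0.34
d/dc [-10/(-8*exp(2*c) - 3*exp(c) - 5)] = (-160*exp(c) - 30)*exp(c)/(8*exp(2*c) + 3*exp(c) + 5)^2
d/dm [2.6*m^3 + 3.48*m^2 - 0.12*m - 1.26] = 7.8*m^2 + 6.96*m - 0.12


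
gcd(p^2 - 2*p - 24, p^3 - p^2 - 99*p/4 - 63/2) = p - 6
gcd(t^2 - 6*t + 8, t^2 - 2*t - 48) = 1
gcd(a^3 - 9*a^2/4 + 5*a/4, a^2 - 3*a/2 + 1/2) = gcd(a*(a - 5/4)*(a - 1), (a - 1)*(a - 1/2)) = a - 1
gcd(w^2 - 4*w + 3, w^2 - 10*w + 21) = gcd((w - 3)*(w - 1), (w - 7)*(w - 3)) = w - 3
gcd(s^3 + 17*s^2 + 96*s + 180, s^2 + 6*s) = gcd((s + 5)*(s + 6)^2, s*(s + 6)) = s + 6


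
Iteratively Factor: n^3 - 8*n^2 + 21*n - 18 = (n - 3)*(n^2 - 5*n + 6) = (n - 3)*(n - 2)*(n - 3)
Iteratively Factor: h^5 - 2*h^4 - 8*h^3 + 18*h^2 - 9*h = (h - 1)*(h^4 - h^3 - 9*h^2 + 9*h) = h*(h - 1)*(h^3 - h^2 - 9*h + 9) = h*(h - 3)*(h - 1)*(h^2 + 2*h - 3) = h*(h - 3)*(h - 1)^2*(h + 3)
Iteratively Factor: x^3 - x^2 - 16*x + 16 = (x - 4)*(x^2 + 3*x - 4) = (x - 4)*(x + 4)*(x - 1)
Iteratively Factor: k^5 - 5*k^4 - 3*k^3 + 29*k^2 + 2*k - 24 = (k + 2)*(k^4 - 7*k^3 + 11*k^2 + 7*k - 12) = (k - 1)*(k + 2)*(k^3 - 6*k^2 + 5*k + 12) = (k - 4)*(k - 1)*(k + 2)*(k^2 - 2*k - 3) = (k - 4)*(k - 1)*(k + 1)*(k + 2)*(k - 3)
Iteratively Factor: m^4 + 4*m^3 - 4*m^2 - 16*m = (m)*(m^3 + 4*m^2 - 4*m - 16) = m*(m + 4)*(m^2 - 4) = m*(m + 2)*(m + 4)*(m - 2)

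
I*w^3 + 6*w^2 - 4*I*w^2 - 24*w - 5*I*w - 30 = (w - 5)*(w - 6*I)*(I*w + I)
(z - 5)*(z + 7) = z^2 + 2*z - 35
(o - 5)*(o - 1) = o^2 - 6*o + 5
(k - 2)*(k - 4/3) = k^2 - 10*k/3 + 8/3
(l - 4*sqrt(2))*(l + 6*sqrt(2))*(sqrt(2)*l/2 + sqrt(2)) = sqrt(2)*l^3/2 + sqrt(2)*l^2 + 2*l^2 - 24*sqrt(2)*l + 4*l - 48*sqrt(2)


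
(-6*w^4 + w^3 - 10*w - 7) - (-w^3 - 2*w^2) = -6*w^4 + 2*w^3 + 2*w^2 - 10*w - 7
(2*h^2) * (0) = 0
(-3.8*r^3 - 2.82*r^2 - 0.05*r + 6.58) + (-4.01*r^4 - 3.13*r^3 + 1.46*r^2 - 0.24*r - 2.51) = -4.01*r^4 - 6.93*r^3 - 1.36*r^2 - 0.29*r + 4.07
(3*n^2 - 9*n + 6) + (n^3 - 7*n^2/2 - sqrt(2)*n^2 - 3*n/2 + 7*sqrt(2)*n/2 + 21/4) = n^3 - sqrt(2)*n^2 - n^2/2 - 21*n/2 + 7*sqrt(2)*n/2 + 45/4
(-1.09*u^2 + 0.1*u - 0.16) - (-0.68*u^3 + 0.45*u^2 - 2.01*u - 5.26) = 0.68*u^3 - 1.54*u^2 + 2.11*u + 5.1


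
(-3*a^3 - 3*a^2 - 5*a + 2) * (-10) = 30*a^3 + 30*a^2 + 50*a - 20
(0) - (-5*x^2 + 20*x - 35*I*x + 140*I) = 5*x^2 - 20*x + 35*I*x - 140*I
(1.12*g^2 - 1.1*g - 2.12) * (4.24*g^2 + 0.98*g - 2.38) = 4.7488*g^4 - 3.5664*g^3 - 12.7324*g^2 + 0.5404*g + 5.0456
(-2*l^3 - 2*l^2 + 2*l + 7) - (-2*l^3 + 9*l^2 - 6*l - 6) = -11*l^2 + 8*l + 13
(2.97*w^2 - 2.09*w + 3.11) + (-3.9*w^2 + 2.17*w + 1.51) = -0.93*w^2 + 0.0800000000000001*w + 4.62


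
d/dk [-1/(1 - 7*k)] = -7/(7*k - 1)^2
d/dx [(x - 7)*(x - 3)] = 2*x - 10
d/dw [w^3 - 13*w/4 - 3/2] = 3*w^2 - 13/4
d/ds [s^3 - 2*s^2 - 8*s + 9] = 3*s^2 - 4*s - 8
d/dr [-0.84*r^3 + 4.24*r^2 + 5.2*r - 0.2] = -2.52*r^2 + 8.48*r + 5.2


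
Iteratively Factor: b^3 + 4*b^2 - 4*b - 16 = (b - 2)*(b^2 + 6*b + 8) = (b - 2)*(b + 4)*(b + 2)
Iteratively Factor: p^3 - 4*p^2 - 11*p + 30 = (p - 2)*(p^2 - 2*p - 15) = (p - 5)*(p - 2)*(p + 3)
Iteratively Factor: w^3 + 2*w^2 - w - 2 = (w + 1)*(w^2 + w - 2) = (w - 1)*(w + 1)*(w + 2)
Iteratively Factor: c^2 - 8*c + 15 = (c - 5)*(c - 3)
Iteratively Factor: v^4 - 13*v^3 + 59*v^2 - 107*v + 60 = (v - 3)*(v^3 - 10*v^2 + 29*v - 20) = (v - 3)*(v - 1)*(v^2 - 9*v + 20) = (v - 5)*(v - 3)*(v - 1)*(v - 4)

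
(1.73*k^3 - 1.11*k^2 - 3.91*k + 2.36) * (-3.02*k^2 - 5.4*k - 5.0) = -5.2246*k^5 - 5.9898*k^4 + 9.1522*k^3 + 19.5368*k^2 + 6.806*k - 11.8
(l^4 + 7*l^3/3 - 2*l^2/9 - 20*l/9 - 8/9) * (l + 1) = l^5 + 10*l^4/3 + 19*l^3/9 - 22*l^2/9 - 28*l/9 - 8/9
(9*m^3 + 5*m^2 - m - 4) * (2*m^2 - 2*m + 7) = 18*m^5 - 8*m^4 + 51*m^3 + 29*m^2 + m - 28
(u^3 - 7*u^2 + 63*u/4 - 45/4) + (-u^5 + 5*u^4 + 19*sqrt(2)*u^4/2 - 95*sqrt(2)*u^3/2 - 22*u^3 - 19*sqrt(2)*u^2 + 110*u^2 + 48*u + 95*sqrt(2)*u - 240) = -u^5 + 5*u^4 + 19*sqrt(2)*u^4/2 - 95*sqrt(2)*u^3/2 - 21*u^3 - 19*sqrt(2)*u^2 + 103*u^2 + 255*u/4 + 95*sqrt(2)*u - 1005/4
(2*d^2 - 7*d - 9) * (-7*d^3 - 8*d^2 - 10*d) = -14*d^5 + 33*d^4 + 99*d^3 + 142*d^2 + 90*d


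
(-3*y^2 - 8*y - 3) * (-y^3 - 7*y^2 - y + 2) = 3*y^5 + 29*y^4 + 62*y^3 + 23*y^2 - 13*y - 6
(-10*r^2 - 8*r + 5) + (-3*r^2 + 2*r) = -13*r^2 - 6*r + 5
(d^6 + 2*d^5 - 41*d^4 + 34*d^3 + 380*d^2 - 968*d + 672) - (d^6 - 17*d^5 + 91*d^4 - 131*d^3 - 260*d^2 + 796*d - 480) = 19*d^5 - 132*d^4 + 165*d^3 + 640*d^2 - 1764*d + 1152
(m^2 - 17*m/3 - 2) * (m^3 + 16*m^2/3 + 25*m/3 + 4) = m^5 - m^4/3 - 215*m^3/9 - 485*m^2/9 - 118*m/3 - 8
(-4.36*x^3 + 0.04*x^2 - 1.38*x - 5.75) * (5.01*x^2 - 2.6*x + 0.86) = -21.8436*x^5 + 11.5364*x^4 - 10.7674*x^3 - 25.1851*x^2 + 13.7632*x - 4.945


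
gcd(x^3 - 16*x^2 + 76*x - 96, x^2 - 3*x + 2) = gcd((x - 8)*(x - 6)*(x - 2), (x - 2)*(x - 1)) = x - 2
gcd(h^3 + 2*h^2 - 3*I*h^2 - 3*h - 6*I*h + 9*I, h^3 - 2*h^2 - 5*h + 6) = h - 1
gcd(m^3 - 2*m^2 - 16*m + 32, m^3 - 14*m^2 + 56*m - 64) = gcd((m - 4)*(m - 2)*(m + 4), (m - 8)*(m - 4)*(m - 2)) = m^2 - 6*m + 8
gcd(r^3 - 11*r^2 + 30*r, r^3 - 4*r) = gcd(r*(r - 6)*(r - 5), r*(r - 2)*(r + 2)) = r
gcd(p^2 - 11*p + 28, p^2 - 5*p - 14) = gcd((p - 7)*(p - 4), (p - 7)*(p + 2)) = p - 7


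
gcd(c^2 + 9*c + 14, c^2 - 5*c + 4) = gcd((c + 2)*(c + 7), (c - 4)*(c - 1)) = 1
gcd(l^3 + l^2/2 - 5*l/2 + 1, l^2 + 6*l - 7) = l - 1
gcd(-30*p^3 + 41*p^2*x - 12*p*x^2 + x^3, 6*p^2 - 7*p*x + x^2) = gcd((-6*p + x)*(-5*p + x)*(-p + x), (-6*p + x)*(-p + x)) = 6*p^2 - 7*p*x + x^2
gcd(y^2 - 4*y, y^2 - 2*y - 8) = y - 4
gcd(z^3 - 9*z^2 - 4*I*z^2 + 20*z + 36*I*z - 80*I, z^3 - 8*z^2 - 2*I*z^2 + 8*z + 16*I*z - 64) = z - 4*I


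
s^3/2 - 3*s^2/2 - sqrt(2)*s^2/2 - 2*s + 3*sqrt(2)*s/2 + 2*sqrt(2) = (s/2 + 1/2)*(s - 4)*(s - sqrt(2))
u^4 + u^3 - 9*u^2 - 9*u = u*(u - 3)*(u + 1)*(u + 3)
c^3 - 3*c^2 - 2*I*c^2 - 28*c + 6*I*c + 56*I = (c - 7)*(c + 4)*(c - 2*I)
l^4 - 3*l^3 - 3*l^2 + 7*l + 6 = (l - 3)*(l - 2)*(l + 1)^2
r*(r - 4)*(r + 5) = r^3 + r^2 - 20*r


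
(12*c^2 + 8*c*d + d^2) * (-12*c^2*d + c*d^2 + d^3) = -144*c^4*d - 84*c^3*d^2 + 8*c^2*d^3 + 9*c*d^4 + d^5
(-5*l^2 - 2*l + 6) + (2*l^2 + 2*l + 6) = 12 - 3*l^2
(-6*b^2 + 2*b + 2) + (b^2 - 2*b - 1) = 1 - 5*b^2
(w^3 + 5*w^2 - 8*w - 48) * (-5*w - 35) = -5*w^4 - 60*w^3 - 135*w^2 + 520*w + 1680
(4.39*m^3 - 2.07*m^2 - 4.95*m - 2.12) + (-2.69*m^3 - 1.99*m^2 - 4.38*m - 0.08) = 1.7*m^3 - 4.06*m^2 - 9.33*m - 2.2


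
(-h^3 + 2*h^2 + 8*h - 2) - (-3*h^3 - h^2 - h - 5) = 2*h^3 + 3*h^2 + 9*h + 3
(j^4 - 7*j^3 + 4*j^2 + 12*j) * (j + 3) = j^5 - 4*j^4 - 17*j^3 + 24*j^2 + 36*j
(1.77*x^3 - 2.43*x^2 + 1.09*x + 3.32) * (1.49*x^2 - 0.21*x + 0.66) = 2.6373*x^5 - 3.9924*x^4 + 3.3026*x^3 + 3.1141*x^2 + 0.0222000000000001*x + 2.1912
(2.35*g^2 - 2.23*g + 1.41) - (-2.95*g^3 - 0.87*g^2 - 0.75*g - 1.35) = 2.95*g^3 + 3.22*g^2 - 1.48*g + 2.76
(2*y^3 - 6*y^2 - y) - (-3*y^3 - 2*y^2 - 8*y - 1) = 5*y^3 - 4*y^2 + 7*y + 1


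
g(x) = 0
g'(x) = 0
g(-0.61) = 0.00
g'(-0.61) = 0.00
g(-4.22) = 0.00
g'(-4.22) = 0.00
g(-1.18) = 0.00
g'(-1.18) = 0.00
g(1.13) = 0.00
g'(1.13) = 0.00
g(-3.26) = 0.00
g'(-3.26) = 0.00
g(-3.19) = 0.00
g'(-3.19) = 0.00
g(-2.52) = 0.00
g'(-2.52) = 0.00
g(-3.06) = 0.00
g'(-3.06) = 0.00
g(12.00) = 0.00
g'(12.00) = 0.00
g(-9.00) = 0.00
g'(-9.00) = 0.00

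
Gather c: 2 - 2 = 0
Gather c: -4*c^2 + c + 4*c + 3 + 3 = -4*c^2 + 5*c + 6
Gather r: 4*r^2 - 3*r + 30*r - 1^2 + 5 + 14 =4*r^2 + 27*r + 18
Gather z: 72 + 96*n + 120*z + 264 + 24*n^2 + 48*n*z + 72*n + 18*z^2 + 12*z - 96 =24*n^2 + 168*n + 18*z^2 + z*(48*n + 132) + 240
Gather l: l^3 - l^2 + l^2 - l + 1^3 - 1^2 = l^3 - l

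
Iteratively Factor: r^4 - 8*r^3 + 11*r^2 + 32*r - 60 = (r - 2)*(r^3 - 6*r^2 - r + 30) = (r - 2)*(r + 2)*(r^2 - 8*r + 15) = (r - 3)*(r - 2)*(r + 2)*(r - 5)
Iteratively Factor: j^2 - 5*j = (j - 5)*(j)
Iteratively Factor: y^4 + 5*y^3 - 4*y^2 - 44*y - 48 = (y - 3)*(y^3 + 8*y^2 + 20*y + 16) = (y - 3)*(y + 4)*(y^2 + 4*y + 4) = (y - 3)*(y + 2)*(y + 4)*(y + 2)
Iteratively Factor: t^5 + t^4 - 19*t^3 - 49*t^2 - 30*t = (t)*(t^4 + t^3 - 19*t^2 - 49*t - 30) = t*(t + 2)*(t^3 - t^2 - 17*t - 15) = t*(t + 2)*(t + 3)*(t^2 - 4*t - 5) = t*(t + 1)*(t + 2)*(t + 3)*(t - 5)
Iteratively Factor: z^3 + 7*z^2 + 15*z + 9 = (z + 3)*(z^2 + 4*z + 3) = (z + 1)*(z + 3)*(z + 3)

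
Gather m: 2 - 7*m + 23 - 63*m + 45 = 70 - 70*m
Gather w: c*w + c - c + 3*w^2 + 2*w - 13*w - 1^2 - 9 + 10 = 3*w^2 + w*(c - 11)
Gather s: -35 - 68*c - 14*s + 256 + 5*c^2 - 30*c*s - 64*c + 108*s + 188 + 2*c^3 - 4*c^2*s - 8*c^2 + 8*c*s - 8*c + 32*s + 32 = 2*c^3 - 3*c^2 - 140*c + s*(-4*c^2 - 22*c + 126) + 441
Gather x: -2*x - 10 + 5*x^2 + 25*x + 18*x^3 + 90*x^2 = 18*x^3 + 95*x^2 + 23*x - 10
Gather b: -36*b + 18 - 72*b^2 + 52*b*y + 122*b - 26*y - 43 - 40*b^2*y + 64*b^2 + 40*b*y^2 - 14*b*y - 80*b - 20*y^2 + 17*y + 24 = b^2*(-40*y - 8) + b*(40*y^2 + 38*y + 6) - 20*y^2 - 9*y - 1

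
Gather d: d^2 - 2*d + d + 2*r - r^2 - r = d^2 - d - r^2 + r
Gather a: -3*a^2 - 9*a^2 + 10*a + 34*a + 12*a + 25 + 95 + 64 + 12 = -12*a^2 + 56*a + 196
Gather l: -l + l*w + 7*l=l*(w + 6)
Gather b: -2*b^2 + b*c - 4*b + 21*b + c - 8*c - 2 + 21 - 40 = -2*b^2 + b*(c + 17) - 7*c - 21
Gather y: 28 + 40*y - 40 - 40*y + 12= 0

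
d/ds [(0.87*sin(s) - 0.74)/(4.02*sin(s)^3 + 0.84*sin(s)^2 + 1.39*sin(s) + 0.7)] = (-6.9948*sin(s)^3 + 8.1936*sin(s)^2 + 1.2432*sin(s) + 1.6376)*cos(s)/(16.1604*sin(s)^6 + 6.7536*sin(s)^5 + 11.8812*sin(s)^4 + 7.9632*sin(s)^3 + 3.1081*sin(s)^2 + 1.946*sin(s) + 0.49)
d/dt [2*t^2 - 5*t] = 4*t - 5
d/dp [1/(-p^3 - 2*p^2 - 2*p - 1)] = (3*p^2 + 4*p + 2)/(p^3 + 2*p^2 + 2*p + 1)^2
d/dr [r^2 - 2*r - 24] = 2*r - 2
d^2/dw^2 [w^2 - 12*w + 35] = 2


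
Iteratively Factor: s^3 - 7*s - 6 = (s - 3)*(s^2 + 3*s + 2) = (s - 3)*(s + 2)*(s + 1)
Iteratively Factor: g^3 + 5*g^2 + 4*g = (g + 1)*(g^2 + 4*g) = g*(g + 1)*(g + 4)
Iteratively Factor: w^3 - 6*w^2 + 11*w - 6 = (w - 1)*(w^2 - 5*w + 6) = (w - 3)*(w - 1)*(w - 2)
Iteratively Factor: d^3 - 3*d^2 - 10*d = (d + 2)*(d^2 - 5*d) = (d - 5)*(d + 2)*(d)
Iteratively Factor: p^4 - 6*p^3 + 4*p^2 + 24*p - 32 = (p - 4)*(p^3 - 2*p^2 - 4*p + 8) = (p - 4)*(p + 2)*(p^2 - 4*p + 4) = (p - 4)*(p - 2)*(p + 2)*(p - 2)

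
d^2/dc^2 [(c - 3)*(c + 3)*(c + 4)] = 6*c + 8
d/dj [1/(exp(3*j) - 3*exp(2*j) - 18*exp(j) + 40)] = 3*(-exp(2*j) + 2*exp(j) + 6)*exp(j)/(exp(3*j) - 3*exp(2*j) - 18*exp(j) + 40)^2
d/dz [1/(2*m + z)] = -1/(2*m + z)^2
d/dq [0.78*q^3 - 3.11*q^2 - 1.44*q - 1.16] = 2.34*q^2 - 6.22*q - 1.44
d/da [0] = 0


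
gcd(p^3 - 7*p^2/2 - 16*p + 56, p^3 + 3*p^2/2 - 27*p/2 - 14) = p^2 + p/2 - 14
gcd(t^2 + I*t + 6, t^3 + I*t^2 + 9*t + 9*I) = t + 3*I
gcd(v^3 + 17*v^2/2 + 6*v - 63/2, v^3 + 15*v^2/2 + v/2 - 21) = v^2 + 11*v/2 - 21/2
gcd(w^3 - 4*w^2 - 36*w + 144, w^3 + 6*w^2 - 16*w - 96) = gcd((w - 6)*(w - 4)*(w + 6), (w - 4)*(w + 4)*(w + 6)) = w^2 + 2*w - 24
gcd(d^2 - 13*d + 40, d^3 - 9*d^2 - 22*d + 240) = d - 8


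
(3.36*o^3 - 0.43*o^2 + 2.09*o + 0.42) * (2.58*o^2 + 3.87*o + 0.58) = 8.6688*o^5 + 11.8938*o^4 + 5.6769*o^3 + 8.9225*o^2 + 2.8376*o + 0.2436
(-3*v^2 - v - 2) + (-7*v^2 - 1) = -10*v^2 - v - 3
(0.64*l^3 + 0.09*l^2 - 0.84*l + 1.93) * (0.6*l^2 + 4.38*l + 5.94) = 0.384*l^5 + 2.8572*l^4 + 3.6918*l^3 - 1.9866*l^2 + 3.4638*l + 11.4642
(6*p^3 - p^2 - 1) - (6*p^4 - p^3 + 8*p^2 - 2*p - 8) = -6*p^4 + 7*p^3 - 9*p^2 + 2*p + 7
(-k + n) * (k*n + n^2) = -k^2*n + n^3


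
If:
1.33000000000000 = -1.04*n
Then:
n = -1.28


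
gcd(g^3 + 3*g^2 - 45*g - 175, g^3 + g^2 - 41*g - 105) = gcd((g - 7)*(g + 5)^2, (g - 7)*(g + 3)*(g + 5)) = g^2 - 2*g - 35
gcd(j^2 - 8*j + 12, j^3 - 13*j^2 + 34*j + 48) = j - 6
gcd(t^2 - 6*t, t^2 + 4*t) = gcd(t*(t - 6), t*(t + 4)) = t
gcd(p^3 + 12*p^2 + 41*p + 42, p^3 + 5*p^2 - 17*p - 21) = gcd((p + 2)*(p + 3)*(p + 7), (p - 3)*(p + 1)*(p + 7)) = p + 7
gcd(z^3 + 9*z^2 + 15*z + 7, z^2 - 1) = z + 1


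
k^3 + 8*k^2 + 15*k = k*(k + 3)*(k + 5)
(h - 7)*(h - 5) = h^2 - 12*h + 35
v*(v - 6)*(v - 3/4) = v^3 - 27*v^2/4 + 9*v/2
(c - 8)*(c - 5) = c^2 - 13*c + 40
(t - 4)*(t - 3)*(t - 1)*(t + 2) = t^4 - 6*t^3 + 3*t^2 + 26*t - 24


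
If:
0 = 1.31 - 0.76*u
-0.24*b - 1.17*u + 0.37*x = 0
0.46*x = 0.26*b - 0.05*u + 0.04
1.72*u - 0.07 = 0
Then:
No Solution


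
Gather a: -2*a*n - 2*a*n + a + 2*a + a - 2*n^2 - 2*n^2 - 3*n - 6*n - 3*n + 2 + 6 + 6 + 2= a*(4 - 4*n) - 4*n^2 - 12*n + 16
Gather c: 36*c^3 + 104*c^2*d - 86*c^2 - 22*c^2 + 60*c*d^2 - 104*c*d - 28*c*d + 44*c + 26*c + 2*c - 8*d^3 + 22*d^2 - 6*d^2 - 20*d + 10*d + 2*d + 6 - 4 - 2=36*c^3 + c^2*(104*d - 108) + c*(60*d^2 - 132*d + 72) - 8*d^3 + 16*d^2 - 8*d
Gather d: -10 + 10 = 0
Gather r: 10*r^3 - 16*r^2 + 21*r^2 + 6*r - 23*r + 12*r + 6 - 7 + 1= 10*r^3 + 5*r^2 - 5*r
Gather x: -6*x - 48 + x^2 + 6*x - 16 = x^2 - 64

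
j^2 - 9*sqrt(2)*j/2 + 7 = (j - 7*sqrt(2)/2)*(j - sqrt(2))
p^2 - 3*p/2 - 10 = (p - 4)*(p + 5/2)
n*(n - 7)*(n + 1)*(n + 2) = n^4 - 4*n^3 - 19*n^2 - 14*n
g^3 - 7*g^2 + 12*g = g*(g - 4)*(g - 3)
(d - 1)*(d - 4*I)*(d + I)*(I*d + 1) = I*d^4 + 4*d^3 - I*d^3 - 4*d^2 + I*d^2 + 4*d - I*d - 4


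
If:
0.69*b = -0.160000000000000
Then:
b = -0.23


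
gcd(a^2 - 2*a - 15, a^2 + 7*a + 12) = a + 3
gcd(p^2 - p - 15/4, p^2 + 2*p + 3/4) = p + 3/2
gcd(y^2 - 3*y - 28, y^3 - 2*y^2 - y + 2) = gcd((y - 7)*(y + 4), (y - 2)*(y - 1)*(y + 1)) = 1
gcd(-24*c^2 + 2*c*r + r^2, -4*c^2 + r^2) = 1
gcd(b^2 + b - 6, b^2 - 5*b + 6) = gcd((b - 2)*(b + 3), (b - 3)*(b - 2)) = b - 2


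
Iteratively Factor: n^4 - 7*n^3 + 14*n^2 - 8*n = (n - 2)*(n^3 - 5*n^2 + 4*n) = n*(n - 2)*(n^2 - 5*n + 4) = n*(n - 4)*(n - 2)*(n - 1)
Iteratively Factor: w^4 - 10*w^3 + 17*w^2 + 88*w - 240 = (w + 3)*(w^3 - 13*w^2 + 56*w - 80) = (w - 5)*(w + 3)*(w^2 - 8*w + 16) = (w - 5)*(w - 4)*(w + 3)*(w - 4)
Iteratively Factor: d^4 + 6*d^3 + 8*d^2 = (d)*(d^3 + 6*d^2 + 8*d) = d^2*(d^2 + 6*d + 8) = d^2*(d + 2)*(d + 4)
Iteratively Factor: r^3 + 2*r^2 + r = (r + 1)*(r^2 + r) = r*(r + 1)*(r + 1)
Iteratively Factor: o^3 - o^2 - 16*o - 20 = (o + 2)*(o^2 - 3*o - 10) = (o - 5)*(o + 2)*(o + 2)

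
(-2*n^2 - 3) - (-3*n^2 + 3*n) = n^2 - 3*n - 3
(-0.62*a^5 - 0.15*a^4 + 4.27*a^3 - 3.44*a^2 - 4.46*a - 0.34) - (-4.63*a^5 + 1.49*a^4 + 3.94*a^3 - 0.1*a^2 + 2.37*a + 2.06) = 4.01*a^5 - 1.64*a^4 + 0.33*a^3 - 3.34*a^2 - 6.83*a - 2.4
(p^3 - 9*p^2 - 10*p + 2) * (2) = 2*p^3 - 18*p^2 - 20*p + 4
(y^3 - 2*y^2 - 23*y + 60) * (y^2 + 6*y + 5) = y^5 + 4*y^4 - 30*y^3 - 88*y^2 + 245*y + 300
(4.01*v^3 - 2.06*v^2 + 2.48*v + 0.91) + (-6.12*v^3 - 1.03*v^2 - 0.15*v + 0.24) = -2.11*v^3 - 3.09*v^2 + 2.33*v + 1.15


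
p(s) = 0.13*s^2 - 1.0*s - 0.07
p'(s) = 0.26*s - 1.0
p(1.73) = -1.41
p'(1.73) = -0.55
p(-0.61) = 0.59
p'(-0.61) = -1.16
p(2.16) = -1.62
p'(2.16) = -0.44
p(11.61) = 5.84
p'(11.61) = 2.02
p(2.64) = -1.80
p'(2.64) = -0.31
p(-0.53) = 0.50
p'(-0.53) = -1.14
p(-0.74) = 0.74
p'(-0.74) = -1.19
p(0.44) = -0.48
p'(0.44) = -0.89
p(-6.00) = 10.61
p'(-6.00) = -2.56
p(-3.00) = 4.10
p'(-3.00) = -1.78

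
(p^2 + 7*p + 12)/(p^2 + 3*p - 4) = (p + 3)/(p - 1)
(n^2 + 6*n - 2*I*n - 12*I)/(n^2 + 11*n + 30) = (n - 2*I)/(n + 5)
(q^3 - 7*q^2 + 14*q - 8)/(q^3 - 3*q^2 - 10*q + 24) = (q - 1)/(q + 3)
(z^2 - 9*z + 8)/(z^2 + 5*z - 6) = (z - 8)/(z + 6)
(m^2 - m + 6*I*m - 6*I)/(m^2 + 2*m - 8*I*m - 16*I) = (m^2 + m*(-1 + 6*I) - 6*I)/(m^2 + m*(2 - 8*I) - 16*I)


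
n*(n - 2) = n^2 - 2*n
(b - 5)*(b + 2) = b^2 - 3*b - 10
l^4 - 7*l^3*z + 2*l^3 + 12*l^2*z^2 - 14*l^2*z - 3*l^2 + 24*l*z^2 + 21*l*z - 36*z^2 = (l - 1)*(l + 3)*(l - 4*z)*(l - 3*z)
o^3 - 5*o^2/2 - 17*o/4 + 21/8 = (o - 7/2)*(o - 1/2)*(o + 3/2)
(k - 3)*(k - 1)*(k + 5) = k^3 + k^2 - 17*k + 15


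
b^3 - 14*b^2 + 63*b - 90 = (b - 6)*(b - 5)*(b - 3)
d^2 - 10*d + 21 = (d - 7)*(d - 3)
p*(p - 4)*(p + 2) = p^3 - 2*p^2 - 8*p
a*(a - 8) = a^2 - 8*a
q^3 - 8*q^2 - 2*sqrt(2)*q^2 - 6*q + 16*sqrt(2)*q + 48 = (q - 8)*(q - 3*sqrt(2))*(q + sqrt(2))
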